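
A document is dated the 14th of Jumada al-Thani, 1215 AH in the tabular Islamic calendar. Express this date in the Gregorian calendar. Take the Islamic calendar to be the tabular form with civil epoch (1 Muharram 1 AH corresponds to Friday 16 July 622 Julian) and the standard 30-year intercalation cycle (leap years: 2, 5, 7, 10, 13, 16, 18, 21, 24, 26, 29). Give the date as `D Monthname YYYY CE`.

Both dates share Julian Day Number 2378802; in the Gregorian calendar that is 2 November 1800 CE.

2 November 1800 CE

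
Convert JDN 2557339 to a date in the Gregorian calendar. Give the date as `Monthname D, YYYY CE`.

JDN 2451545 is 1 Jan 2000; 2557339 is +105794 days from there.

August 27, 2289 CE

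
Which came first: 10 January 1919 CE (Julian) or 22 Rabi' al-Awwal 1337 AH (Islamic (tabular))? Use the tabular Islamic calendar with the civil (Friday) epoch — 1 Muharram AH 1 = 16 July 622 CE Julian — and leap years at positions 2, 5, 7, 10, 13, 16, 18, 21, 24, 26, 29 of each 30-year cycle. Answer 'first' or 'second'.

Converting both to JDN: 2421982 vs 2421954; the smaller is the second.

second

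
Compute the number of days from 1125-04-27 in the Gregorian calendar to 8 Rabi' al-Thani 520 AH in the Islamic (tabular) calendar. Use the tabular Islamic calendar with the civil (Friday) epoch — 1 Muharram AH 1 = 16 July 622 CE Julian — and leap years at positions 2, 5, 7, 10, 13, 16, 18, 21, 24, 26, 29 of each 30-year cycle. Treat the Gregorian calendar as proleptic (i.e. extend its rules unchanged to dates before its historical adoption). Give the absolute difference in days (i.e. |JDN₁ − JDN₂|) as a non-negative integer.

First date → JDN 2132074; second date → JDN 2132452.
The interval is |2132074 − 2132452| = 378 days.

378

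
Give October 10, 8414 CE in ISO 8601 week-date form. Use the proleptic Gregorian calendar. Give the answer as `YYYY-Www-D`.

8414-W41-5

The weekday is Friday (ISO weekday 5).
That Friday belongs to ISO week 41 of ISO year 8414.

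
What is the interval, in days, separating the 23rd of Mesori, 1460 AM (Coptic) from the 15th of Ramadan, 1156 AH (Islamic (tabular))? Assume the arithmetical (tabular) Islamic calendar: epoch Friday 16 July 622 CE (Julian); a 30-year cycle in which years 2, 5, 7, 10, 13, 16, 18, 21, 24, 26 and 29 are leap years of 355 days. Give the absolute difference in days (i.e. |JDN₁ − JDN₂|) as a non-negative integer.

299

First date → JDN 2358282; second date → JDN 2357983.
The interval is |2358282 − 2357983| = 299 days.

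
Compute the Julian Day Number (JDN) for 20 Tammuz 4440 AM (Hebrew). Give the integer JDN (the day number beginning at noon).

Equivalently 27 June 680 (proleptic Gregorian).
JDN 2400001 is 17 November 1858 CE (Gregorian), MJD 0; the target day is −430398 days from there, so JDN = 1969603.

1969603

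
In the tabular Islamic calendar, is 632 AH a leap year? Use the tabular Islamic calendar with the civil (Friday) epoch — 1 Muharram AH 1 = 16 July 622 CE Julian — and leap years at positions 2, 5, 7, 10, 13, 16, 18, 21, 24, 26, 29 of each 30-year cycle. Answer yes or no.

Year 632 AH is year 2 of its 30-year cycle; leap positions are 2, 5, 7, 10, 13, 16, 18, 21, 24, 26, 29, so it is a leap year (355 days).

yes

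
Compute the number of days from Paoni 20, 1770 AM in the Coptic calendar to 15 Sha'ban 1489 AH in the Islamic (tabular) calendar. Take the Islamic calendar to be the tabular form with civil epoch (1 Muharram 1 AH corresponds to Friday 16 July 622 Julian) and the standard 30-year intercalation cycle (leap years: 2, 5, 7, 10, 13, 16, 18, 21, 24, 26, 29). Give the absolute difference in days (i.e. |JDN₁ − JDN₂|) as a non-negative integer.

4513

First date → JDN 2471446; second date → JDN 2475959.
The interval is |2471446 − 2475959| = 4513 days.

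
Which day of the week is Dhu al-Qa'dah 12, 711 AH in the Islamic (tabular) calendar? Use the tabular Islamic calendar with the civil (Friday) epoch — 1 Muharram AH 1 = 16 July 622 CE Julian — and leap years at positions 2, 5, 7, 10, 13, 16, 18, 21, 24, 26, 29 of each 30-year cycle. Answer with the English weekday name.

This is JDN 2200346 (29 March 1312 Gregorian).
Since JDN mod 7 = 1 (0 = Monday), the day is Tuesday.

Tuesday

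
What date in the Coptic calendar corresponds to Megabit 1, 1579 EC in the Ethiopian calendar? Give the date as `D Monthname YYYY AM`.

Julian Day Number of the source date = 2300765.
Converting JDN 2300765 to the Coptic calendar gives 1 Paremhat 1303 AM.

1 Paremhat 1303 AM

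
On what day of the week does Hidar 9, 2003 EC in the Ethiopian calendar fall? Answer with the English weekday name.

Thursday

This is JDN 2455519 (18 November 2010 Gregorian).
2455519 ≡ 3 (mod 7); counting from Monday = 0 gives Thursday.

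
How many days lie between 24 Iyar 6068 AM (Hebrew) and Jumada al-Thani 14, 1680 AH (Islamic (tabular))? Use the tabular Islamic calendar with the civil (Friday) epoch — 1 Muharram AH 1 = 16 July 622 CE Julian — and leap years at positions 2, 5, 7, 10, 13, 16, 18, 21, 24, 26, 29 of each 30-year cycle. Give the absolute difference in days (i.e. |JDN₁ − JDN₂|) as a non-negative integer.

First date → JDN 2564175; second date → JDN 2543583.
The interval is |2564175 − 2543583| = 20592 days.

20592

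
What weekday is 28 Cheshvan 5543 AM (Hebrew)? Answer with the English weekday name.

This is JDN 2372231 (5 November 1782 Gregorian).
Since JDN mod 7 = 1 (0 = Monday), the day is Tuesday.

Tuesday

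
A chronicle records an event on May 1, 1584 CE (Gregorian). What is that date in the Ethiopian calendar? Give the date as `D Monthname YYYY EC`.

Julian Day Number of the source date = 2299725.
Converting JDN 2299725 to the Ethiopian calendar gives 26 Miyazya 1576 EC.

26 Miyazya 1576 EC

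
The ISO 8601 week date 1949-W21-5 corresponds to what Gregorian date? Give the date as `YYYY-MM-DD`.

1949-05-27

ISO week 1 of 1949 is the week containing the first Thursday of 1949.
Week 21, day 5 (Friday) lands on 1949-05-27.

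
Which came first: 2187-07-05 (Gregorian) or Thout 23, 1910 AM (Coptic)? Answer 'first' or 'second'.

first

Converting both to JDN: 2520031 vs 2522314; the smaller is the first.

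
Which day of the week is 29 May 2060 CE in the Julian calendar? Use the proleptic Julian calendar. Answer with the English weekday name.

Friday

In the Gregorian calendar this is 11 June 2060 (JDN 2473622).
Since JDN mod 7 = 4 (0 = Monday), the day is Friday.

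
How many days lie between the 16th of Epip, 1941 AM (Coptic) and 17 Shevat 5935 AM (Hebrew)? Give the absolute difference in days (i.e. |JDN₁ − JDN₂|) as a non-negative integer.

First date → JDN 2533930; second date → JDN 2515501.
The interval is |2533930 − 2515501| = 18429 days.

18429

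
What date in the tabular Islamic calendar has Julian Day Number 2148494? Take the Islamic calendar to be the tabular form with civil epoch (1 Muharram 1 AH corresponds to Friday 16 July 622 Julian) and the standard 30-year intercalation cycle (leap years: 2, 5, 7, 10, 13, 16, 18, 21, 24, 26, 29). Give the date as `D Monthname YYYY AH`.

15 Rajab 565 AH

The proleptic Gregorian equivalent of JDN 2148494 is 11 April 1170.
In the tabular Islamic calendar that day is 15 Rajab 565 AH.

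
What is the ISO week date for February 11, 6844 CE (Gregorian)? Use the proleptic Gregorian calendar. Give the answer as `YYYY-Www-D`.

The weekday is Thursday (ISO weekday 4).
That Thursday belongs to ISO week 6 of ISO year 6844.

6844-W06-4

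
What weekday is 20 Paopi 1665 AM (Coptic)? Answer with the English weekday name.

Saturday

Equivalently 30 October 1948 Gregorian, JDN 2432855.
JDN 2432855 mod 7 = 5, and JDN 0 was a Monday, so this is a Saturday.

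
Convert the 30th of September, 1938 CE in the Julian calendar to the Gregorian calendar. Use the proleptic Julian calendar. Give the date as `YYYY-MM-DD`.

At this point the Julian calendar is 13 days behind the Gregorian.
30 September 1938 Julian + 13 days → 13 October 1938 Gregorian.

1938-10-13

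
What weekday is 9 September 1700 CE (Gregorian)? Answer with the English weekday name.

2342224 ≡ 3 (mod 7); counting from Monday = 0 gives Thursday.

Thursday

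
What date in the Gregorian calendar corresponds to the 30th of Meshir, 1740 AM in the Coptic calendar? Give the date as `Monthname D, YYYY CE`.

March 9, 2024 CE

Julian Day Number of the source date = 2460379.
Converting JDN 2460379 to the Gregorian calendar gives 9 March 2024 CE.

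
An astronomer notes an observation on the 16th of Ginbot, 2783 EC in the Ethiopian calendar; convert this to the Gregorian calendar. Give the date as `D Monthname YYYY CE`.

Julian Day Number of the source date = 2740601.
Converting JDN 2740601 to the Gregorian calendar gives 30 May 2791 CE.

30 May 2791 CE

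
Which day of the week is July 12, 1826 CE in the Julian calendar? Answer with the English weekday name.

Equivalently 24 July 1826 Gregorian, JDN 2388197.
JDN 2388197 mod 7 = 0, and JDN 0 was a Monday, so this is a Monday.

Monday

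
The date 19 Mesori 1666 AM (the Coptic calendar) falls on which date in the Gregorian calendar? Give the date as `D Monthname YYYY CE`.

25 August 1950 CE

Julian Day Number of the source date = 2433519.
Converting JDN 2433519 to the Gregorian calendar gives 25 August 1950 CE.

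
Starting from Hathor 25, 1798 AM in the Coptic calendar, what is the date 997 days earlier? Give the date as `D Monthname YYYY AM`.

The starting date is JDN 2481468; 2481468 − 997 = 2480471.
JDN 2480471 corresponds to 4 Paremhat 1795 AM.

4 Paremhat 1795 AM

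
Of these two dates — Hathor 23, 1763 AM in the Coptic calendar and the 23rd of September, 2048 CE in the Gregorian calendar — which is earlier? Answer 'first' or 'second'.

Converting both to JDN: 2468682 vs 2469343; the smaller is the first.

first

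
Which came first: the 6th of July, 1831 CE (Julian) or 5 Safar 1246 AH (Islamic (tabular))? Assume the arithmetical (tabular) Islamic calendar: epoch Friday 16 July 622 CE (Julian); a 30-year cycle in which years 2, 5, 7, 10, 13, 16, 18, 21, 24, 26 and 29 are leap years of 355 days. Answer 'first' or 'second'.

First date → JDN 2390017; second date → JDN 2389660.
JDN 2389660 < JDN 2390017, so the second date is earlier.

second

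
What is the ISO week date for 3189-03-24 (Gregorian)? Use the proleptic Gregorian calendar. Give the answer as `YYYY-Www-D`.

The weekday is Friday (ISO weekday 5).
That Friday belongs to ISO week 12 of ISO year 3189.

3189-W12-5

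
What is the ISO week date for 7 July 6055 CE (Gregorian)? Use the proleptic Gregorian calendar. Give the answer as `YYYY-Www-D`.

6055-W27-3

The weekday is Wednesday (ISO weekday 3).
That Wednesday belongs to ISO week 27 of ISO year 6055.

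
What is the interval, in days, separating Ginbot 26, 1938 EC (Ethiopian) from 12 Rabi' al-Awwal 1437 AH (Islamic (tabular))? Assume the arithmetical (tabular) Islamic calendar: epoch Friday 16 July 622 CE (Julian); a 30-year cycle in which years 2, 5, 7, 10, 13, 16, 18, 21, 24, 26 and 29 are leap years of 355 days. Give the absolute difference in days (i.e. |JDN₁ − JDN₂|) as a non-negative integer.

First date → JDN 2431975; second date → JDN 2457381.
The interval is |2431975 − 2457381| = 25406 days.

25406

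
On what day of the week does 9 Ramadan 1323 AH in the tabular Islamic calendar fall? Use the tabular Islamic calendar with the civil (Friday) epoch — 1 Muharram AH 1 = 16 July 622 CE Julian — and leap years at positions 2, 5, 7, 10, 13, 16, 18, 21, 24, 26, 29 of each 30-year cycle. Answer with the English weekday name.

In the Gregorian calendar this is 7 November 1905 (JDN 2417157).
2417157 ≡ 1 (mod 7); counting from Monday = 0 gives Tuesday.

Tuesday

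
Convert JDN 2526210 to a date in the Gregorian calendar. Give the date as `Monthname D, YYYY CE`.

Counting from JDN 2299161 = 15 Oct 1582 gives an offset of 227049 days.

June 5, 2204 CE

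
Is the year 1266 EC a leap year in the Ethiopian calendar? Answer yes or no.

no

1266 mod 4 = 2; in the Ethiopian calendar a year is leap when year mod 4 = 3, so it is a common year.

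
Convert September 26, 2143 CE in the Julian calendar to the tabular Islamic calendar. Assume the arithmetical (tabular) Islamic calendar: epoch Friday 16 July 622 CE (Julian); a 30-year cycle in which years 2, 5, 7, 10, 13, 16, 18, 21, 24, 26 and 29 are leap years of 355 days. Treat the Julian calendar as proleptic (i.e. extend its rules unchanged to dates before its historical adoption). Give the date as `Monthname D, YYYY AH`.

Dhu al-Qa'dah 30, 1568 AH

Both dates share Julian Day Number 2504057; in the tabular Islamic calendar that is 30 Dhu al-Qa'dah 1568 AH.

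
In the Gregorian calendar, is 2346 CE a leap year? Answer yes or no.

no

2346 is not divisible by 4, so it is a common year.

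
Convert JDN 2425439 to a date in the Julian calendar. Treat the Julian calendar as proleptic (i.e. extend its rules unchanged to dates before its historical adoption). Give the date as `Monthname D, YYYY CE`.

JDN 2425439 is 11 July 1928 in the Gregorian calendar.
In the Julian calendar that day is June 28, 1928 CE.

June 28, 1928 CE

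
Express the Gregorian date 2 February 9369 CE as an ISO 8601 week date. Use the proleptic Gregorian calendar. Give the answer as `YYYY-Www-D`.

The weekday is Thursday (ISO weekday 4).
That Thursday belongs to ISO week 5 of ISO year 9369.

9369-W05-4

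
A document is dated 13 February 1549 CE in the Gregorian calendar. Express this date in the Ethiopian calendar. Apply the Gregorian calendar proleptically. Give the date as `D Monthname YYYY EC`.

9 Yekatit 1541 EC

Both dates share Julian Day Number 2286864; in the Ethiopian calendar that is 9 Yekatit 1541 EC.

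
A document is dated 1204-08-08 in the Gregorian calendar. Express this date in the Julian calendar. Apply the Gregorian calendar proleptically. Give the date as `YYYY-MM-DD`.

1204-08-01

The Julian–Gregorian offset here is 7 days (Julian trailing).
8 August 1204 Gregorian − 7 days → 1 August 1204 Julian.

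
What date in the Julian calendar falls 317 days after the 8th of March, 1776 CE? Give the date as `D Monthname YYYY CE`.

19 January 1777 CE

Counting 317 days forward from JDN 2369809 reaches JDN 2370126, which is 19 January 1777 CE.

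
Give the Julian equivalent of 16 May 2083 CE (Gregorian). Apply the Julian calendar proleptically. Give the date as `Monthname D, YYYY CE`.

May 3, 2083 CE

The Julian–Gregorian offset here is 13 days (Julian trailing).
16 May 2083 Gregorian − 13 days → 3 May 2083 Julian.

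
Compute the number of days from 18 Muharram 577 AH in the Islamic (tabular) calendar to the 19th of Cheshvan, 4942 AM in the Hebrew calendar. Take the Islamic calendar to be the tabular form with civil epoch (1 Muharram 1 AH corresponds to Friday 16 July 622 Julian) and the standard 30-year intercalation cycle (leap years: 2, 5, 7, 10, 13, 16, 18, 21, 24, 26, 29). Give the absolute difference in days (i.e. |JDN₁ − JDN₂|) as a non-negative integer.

149

First date → JDN 2152572; second date → JDN 2152721.
The interval is |2152572 − 2152721| = 149 days.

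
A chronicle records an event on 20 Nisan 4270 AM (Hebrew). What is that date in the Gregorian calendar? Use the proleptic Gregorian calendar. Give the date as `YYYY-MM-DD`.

0510-04-17

Julian Day Number of the source date = 1907440.
Converting JDN 1907440 to the Gregorian calendar gives 17 April 510 CE.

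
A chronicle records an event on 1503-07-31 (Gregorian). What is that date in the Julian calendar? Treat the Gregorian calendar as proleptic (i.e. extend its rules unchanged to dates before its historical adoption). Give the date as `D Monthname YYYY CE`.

At this point the Julian calendar is 10 days behind the Gregorian.
31 July 1503 Gregorian − 10 days → 21 July 1503 Julian.

21 July 1503 CE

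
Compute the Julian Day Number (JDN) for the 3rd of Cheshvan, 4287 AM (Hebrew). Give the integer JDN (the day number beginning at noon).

In the proleptic Gregorian calendar the same day is 28 October 526.
JDN 2299161 is 15 October 1582 CE (Gregorian); the target day is −385683 days from there, so JDN = 1913478.

1913478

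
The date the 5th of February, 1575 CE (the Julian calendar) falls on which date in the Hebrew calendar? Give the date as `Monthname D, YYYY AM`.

Shevat 25, 5335 AM

Julian Day Number of the source date = 2296362.
Converting JDN 2296362 to the Hebrew calendar gives 25 Shevat 5335 AM.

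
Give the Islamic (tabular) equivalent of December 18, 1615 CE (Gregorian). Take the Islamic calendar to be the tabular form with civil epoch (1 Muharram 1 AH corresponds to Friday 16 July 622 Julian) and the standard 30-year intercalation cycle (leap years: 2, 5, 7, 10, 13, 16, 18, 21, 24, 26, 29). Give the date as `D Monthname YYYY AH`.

Both dates share Julian Day Number 2311278; in the tabular Islamic calendar that is 27 Dhu al-Qa'dah 1024 AH.

27 Dhu al-Qa'dah 1024 AH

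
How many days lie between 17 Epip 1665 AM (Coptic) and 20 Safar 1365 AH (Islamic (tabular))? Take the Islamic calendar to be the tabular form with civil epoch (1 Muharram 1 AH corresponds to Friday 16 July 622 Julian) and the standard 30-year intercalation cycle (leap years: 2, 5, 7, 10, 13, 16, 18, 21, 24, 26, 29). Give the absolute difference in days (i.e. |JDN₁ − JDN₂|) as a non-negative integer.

JDN of the first date = 2433122.
JDN of the second date = 2431845.
|2431845 − 2433122| = 1277.

1277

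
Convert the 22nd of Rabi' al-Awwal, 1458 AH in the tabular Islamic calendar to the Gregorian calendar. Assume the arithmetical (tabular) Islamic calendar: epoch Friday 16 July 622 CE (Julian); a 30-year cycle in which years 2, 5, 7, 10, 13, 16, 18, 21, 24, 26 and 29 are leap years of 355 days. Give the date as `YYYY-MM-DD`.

2036-05-18

Julian Day Number of the source date = 2464832.
Converting JDN 2464832 to the Gregorian calendar gives 18 May 2036 CE.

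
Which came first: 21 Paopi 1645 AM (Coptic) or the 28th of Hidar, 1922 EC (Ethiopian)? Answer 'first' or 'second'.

Converting both to JDN: 2425551 vs 2425953; the smaller is the first.

first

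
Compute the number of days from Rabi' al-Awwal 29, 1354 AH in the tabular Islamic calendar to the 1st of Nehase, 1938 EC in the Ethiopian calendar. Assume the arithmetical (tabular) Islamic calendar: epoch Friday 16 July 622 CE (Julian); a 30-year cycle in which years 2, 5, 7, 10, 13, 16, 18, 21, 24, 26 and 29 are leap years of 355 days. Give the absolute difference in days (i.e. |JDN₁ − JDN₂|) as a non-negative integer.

First date → JDN 2427985; second date → JDN 2432040.
The interval is |2427985 − 2432040| = 4055 days.

4055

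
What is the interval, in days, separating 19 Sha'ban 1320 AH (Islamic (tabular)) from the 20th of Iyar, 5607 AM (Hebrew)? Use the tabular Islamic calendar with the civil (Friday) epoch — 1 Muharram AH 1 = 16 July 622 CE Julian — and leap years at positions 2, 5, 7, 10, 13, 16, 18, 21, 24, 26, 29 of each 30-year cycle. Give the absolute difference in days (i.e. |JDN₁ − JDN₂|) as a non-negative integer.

First date → JDN 2416075; second date → JDN 2395788.
The interval is |2416075 − 2395788| = 20287 days.

20287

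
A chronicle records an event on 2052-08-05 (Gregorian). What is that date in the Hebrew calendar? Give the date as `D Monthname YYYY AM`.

Julian Day Number of the source date = 2470755.
Converting JDN 2470755 to the Hebrew calendar gives 10 Av 5812 AM.

10 Av 5812 AM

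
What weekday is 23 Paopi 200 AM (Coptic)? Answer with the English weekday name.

Friday

In the proleptic Gregorian calendar this is 22 October 483 (JDN 1897767).
JDN 1897767 mod 7 = 4, and JDN 0 was a Monday, so this is a Friday.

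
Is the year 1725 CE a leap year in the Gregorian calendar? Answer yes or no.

1725 is not divisible by 4, so it is a common year.

no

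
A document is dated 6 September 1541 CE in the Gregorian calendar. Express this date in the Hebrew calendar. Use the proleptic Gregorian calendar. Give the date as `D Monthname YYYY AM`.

Julian Day Number of the source date = 2284147.
Converting JDN 2284147 to the Hebrew calendar gives 4 Elul 5301 AM.

4 Elul 5301 AM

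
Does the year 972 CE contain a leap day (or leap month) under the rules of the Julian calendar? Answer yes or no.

972 mod 4 = 0, so it is a leap year in the Julian calendar.

yes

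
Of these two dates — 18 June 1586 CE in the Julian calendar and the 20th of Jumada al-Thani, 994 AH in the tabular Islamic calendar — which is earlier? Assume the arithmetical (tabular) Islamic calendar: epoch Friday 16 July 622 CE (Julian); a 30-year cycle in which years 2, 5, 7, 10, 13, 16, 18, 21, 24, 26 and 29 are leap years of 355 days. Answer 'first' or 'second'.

second

The two dates have Julian Day Numbers 2300513 and 2300493 respectively.
Since 2300493 < 2300513, the second date comes first.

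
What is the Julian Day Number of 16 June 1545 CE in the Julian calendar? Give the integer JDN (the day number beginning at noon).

Equivalently 26 June 1545 (proleptic Gregorian).
JDN 2400001 is 17 November 1858 CE (Gregorian), MJD 0; the target day is −114465 days from there, so JDN = 2285536.

2285536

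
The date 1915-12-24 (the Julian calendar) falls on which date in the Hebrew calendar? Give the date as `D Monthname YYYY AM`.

1 Shevat 5676 AM

Julian Day Number of the source date = 2420869.
Converting JDN 2420869 to the Hebrew calendar gives 1 Shevat 5676 AM.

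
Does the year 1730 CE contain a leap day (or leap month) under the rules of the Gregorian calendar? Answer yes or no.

1730 is not divisible by 4, so it is a common year.

no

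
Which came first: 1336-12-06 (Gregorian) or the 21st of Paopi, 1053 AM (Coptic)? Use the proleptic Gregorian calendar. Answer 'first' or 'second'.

second

Converting both to JDN: 2209364 vs 2209323; the smaller is the second.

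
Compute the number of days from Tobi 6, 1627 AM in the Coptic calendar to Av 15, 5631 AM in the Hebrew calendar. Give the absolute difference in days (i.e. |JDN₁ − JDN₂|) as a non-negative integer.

First date → JDN 2419051; second date → JDN 2404642.
The interval is |2419051 − 2404642| = 14409 days.

14409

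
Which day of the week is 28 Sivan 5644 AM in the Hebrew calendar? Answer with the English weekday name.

Saturday

In the Gregorian calendar this is 21 June 1884 (JDN 2409349).
Since JDN mod 7 = 5 (0 = Monday), the day is Saturday.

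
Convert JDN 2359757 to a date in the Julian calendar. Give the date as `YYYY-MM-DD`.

1748-08-30

The Gregorian equivalent of JDN 2359757 is 10 September 1748.
In the Julian calendar that day is 1748-08-30.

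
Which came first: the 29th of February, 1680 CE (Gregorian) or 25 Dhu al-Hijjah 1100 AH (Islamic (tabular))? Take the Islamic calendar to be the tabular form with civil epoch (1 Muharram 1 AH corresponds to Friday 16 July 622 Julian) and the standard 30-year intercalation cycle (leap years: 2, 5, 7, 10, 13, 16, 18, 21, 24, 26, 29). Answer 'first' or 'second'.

The two dates have Julian Day Numbers 2334727 and 2338238 respectively.
Since 2334727 < 2338238, the first date comes first.

first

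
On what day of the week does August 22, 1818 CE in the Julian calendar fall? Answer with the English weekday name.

Thursday

This is JDN 2385316 (3 September 1818 Gregorian).
JDN 2385316 mod 7 = 3, and JDN 0 was a Monday, so this is a Thursday.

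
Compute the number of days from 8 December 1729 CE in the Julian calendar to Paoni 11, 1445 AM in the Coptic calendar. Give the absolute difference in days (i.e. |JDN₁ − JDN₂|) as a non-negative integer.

186

First date → JDN 2352917; second date → JDN 2352731.
The interval is |2352917 − 2352731| = 186 days.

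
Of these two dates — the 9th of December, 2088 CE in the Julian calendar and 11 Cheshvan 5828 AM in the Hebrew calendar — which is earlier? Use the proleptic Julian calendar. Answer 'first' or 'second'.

Converting both to JDN: 2484043 vs 2476309; the smaller is the second.

second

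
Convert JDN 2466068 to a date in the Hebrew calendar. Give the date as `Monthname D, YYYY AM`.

JDN 2466068 is 6 October 2039 in the Gregorian calendar.
In the Hebrew calendar that day is Tishrei 18, 5800 AM.

Tishrei 18, 5800 AM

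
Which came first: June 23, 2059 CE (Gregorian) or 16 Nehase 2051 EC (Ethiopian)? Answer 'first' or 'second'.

The two dates have Julian Day Numbers 2473268 and 2473328 respectively.
Since 2473268 < 2473328, the first date comes first.

first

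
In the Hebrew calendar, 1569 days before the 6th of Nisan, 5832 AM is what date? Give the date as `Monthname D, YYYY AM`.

Tevet 2, 5828 AM

The starting date is JDN 2477927; 2477927 − 1569 = 2476358.
JDN 2476358 corresponds to Tevet 2, 5828 AM.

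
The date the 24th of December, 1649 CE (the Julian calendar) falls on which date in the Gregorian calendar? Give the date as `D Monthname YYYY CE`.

3 January 1650 CE

The Julian–Gregorian offset here is 10 days (Julian trailing).
24 December 1649 Julian + 10 days → 3 January 1650 Gregorian.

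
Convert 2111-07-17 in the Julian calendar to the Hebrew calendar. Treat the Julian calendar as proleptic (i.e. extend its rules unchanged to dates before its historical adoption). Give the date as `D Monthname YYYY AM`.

The source date corresponds to 31 July 2111 in the Gregorian calendar (JDN 2492298).
That day falls on 25 Tammuz 5871 AM in the Hebrew calendar.

25 Tammuz 5871 AM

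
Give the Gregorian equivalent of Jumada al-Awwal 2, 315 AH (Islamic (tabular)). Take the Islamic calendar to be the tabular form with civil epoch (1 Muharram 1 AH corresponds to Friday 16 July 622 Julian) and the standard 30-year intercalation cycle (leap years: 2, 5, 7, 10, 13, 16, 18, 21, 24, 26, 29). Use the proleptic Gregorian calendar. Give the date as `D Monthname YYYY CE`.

Both dates share Julian Day Number 2059830; in the Gregorian calendar that is 10 July 927 CE.

10 July 927 CE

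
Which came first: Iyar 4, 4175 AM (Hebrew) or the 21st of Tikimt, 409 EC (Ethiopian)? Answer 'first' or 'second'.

first

First date → JDN 1872755; second date → JDN 1873293.
JDN 1872755 < JDN 1873293, so the first date is earlier.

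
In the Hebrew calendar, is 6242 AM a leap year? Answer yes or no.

no

Hebrew year 6242 is year 10 of its 19-year Metonic cycle; leap years are at positions 3, 6, 8, 11, 14, 17, 19, so it is a common year (12 months).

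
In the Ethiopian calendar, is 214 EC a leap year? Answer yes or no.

no

214 mod 4 = 2; in the Ethiopian calendar a year is leap when year mod 4 = 3, so it is a common year.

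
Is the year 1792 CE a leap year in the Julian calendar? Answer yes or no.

1792 mod 4 = 0, so it is a leap year in the Julian calendar.

yes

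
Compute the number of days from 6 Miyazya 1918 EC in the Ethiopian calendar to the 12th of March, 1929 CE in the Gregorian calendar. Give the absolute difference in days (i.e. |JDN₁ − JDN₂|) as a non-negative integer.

1063

JDN of the first date = 2424620.
JDN of the second date = 2425683.
|2425683 − 2424620| = 1063.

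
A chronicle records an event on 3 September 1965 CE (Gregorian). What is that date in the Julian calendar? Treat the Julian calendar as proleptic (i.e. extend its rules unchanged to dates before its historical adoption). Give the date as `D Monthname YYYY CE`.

21 August 1965 CE

For dates in this range the Gregorian date is 13 days ahead of the Julian.
3 September 1965 Gregorian − 13 days → 21 August 1965 Julian.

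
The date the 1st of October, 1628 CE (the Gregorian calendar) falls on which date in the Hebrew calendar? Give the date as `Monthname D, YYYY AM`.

Both dates share Julian Day Number 2315949; in the Hebrew calendar that is 4 Tishrei 5389 AM.

Tishrei 4, 5389 AM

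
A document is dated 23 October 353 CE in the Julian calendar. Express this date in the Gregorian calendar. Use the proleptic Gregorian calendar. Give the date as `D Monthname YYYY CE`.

24 October 353 CE

At this point the Julian calendar is 1 day behind the Gregorian.
23 October 353 Julian + 1 day → 24 October 353 Gregorian.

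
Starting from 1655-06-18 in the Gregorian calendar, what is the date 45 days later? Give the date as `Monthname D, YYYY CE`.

August 2, 1655 CE

The starting date is JDN 2325705; 2325705 + 45 = 2325750.
JDN 2325750 corresponds to August 2, 1655 CE.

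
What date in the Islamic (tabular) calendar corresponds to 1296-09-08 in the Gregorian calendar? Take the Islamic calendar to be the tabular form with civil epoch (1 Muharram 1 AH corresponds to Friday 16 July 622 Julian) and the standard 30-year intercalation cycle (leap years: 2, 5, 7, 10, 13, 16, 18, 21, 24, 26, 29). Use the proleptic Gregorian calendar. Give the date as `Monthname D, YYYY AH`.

Dhu al-Qa'dah 2, 695 AH

Both dates share Julian Day Number 2194666; in the tabular Islamic calendar that is 2 Dhu al-Qa'dah 695 AH.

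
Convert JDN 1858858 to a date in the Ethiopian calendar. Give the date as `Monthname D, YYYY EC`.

JDN 1858858 is 12 April 377 in the proleptic Gregorian calendar.
In the Ethiopian calendar that day is Miyazya 16, 369 EC.

Miyazya 16, 369 EC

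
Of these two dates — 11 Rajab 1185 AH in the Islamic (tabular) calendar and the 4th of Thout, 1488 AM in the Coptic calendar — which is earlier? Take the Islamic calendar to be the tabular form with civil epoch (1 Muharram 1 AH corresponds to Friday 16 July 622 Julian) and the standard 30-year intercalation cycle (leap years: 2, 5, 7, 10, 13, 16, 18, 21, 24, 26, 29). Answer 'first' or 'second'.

second

First date → JDN 2368197; second date → JDN 2368160.
JDN 2368160 < JDN 2368197, so the second date is earlier.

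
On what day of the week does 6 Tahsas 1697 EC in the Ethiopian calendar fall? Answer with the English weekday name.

Saturday

This is JDN 2343780 (13 December 1704 Gregorian).
Since JDN mod 7 = 5 (0 = Monday), the day is Saturday.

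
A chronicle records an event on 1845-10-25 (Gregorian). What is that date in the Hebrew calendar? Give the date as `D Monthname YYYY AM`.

Julian Day Number of the source date = 2395230.
Converting JDN 2395230 to the Hebrew calendar gives 24 Tishrei 5606 AM.

24 Tishrei 5606 AM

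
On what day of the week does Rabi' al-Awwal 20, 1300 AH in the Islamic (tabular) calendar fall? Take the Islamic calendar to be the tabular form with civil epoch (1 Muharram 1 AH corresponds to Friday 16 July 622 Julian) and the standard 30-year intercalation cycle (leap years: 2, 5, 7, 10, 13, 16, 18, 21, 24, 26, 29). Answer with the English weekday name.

This is JDN 2408840 (29 January 1883 Gregorian).
Since JDN mod 7 = 0 (0 = Monday), the day is Monday.

Monday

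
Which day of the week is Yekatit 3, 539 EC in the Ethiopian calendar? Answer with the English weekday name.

Equivalently 30 January 547 Gregorian, JDN 1920877.
1920877 ≡ 0 (mod 7); counting from Monday = 0 gives Monday.

Monday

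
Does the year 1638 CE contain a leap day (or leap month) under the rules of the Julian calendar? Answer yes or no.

no

1638 mod 4 = 2, so it is a common year in the Julian calendar.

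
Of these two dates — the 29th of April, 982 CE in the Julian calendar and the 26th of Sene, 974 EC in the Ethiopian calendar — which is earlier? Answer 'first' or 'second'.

First date → JDN 2079852; second date → JDN 2079904.
JDN 2079852 < JDN 2079904, so the first date is earlier.

first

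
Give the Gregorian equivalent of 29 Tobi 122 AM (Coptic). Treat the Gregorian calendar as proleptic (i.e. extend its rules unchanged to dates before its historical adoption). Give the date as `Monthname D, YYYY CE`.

Both dates share Julian Day Number 1869373; in the Gregorian calendar that is 25 January 406 CE.

January 25, 406 CE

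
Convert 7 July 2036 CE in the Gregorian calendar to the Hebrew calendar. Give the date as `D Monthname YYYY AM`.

Julian Day Number of the source date = 2464882.
Converting JDN 2464882 to the Hebrew calendar gives 12 Tammuz 5796 AM.

12 Tammuz 5796 AM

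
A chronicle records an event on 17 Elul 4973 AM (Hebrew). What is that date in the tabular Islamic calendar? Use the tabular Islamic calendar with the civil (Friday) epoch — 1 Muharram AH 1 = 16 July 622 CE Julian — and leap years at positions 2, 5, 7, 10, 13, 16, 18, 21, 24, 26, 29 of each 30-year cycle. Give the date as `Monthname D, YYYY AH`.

Rabi' al-Thani 16, 610 AH

Both dates share Julian Day Number 2164353; in the tabular Islamic calendar that is 16 Rabi' al-Thani 610 AH.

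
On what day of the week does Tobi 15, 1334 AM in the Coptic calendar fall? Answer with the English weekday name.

Equivalently 20 January 1618 Gregorian, JDN 2312042.
Since JDN mod 7 = 5 (0 = Monday), the day is Saturday.

Saturday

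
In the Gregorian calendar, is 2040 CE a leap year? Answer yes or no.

2040 is divisible by 4 and not by 100, so it is a leap year.

yes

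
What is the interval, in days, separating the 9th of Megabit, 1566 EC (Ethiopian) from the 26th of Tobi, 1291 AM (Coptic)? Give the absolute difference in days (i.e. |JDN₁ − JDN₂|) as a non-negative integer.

322

First date → JDN 2296025; second date → JDN 2296347.
The interval is |2296025 − 2296347| = 322 days.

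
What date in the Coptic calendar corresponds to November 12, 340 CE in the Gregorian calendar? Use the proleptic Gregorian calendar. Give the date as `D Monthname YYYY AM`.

15 Hathor 57 AM

Both dates share Julian Day Number 1845558; in the Coptic calendar that is 15 Hathor 57 AM.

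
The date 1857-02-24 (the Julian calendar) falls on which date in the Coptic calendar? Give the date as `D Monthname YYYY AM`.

30 Meshir 1573 AM

The source date corresponds to 8 March 1857 in the Gregorian calendar (JDN 2399382).
That day falls on 30 Meshir 1573 AM in the Coptic calendar.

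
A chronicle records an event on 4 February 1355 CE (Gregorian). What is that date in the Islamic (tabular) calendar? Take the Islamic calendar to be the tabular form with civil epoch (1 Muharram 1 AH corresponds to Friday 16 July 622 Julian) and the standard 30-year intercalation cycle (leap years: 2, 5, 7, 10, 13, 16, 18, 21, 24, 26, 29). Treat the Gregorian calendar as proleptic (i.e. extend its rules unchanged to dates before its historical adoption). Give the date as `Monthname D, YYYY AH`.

Both dates share Julian Day Number 2215998; in the tabular Islamic calendar that is 12 Muharram 756 AH.

Muharram 12, 756 AH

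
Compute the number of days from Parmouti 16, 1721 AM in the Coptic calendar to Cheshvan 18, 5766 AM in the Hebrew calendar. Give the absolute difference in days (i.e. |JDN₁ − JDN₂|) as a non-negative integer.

First date → JDN 2453485; second date → JDN 2453695.
The interval is |2453485 − 2453695| = 210 days.

210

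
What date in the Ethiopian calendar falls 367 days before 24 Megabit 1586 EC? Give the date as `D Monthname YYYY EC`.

JDN of 24 Megabit 1586 EC = 2303345.
2303345 − 367 = 2302978.
JDN 2302978 in the Ethiopian calendar is 22 Megabit 1585 EC.

22 Megabit 1585 EC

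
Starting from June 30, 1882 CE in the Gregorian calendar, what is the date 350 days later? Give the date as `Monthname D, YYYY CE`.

June 15, 1883 CE

Counting 350 days forward from JDN 2408627 reaches JDN 2408977, which is June 15, 1883 CE.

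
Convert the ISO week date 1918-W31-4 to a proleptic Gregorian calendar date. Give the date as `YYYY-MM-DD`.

ISO week 1 of 1918 is the week containing the first Thursday of 1918.
Week 31, day 4 (Thursday) lands on 1918-08-01.

1918-08-01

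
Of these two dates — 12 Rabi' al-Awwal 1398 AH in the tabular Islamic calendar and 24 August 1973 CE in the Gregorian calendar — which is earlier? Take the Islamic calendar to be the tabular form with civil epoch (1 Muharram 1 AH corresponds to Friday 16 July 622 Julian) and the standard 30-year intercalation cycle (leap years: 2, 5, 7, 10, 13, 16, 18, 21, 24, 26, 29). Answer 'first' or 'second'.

The two dates have Julian Day Numbers 2443560 and 2441919 respectively.
Since 2441919 < 2443560, the second date comes first.

second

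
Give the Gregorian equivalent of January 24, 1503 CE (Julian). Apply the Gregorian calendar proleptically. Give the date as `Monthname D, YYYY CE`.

February 3, 1503 CE

For dates in this range the Gregorian date is 10 days ahead of the Julian.
24 January 1503 Julian + 10 days → 3 February 1503 Gregorian.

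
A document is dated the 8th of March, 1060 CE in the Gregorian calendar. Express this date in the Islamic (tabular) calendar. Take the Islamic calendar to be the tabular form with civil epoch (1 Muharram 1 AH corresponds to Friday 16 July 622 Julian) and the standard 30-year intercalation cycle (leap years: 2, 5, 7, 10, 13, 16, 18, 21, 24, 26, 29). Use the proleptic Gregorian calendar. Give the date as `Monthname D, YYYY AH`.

Muharram 26, 452 AH

Both dates share Julian Day Number 2108284; in the tabular Islamic calendar that is 26 Muharram 452 AH.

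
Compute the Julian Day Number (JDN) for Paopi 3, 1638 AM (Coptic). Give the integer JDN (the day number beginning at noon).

Equivalently 13 October 1921 (Gregorian).
JDN 2451545 is 1 January 2000 CE (Gregorian); the target day is −28569 days from there, so JDN = 2422976.

2422976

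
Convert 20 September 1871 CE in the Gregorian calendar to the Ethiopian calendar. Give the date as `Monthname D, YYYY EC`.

Meskerem 10, 1864 EC

Both dates share Julian Day Number 2404691; in the Ethiopian calendar that is 10 Meskerem 1864 EC.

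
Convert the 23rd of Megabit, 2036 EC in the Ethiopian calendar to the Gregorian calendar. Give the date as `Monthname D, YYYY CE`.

Julian Day Number of the source date = 2467707.
Converting JDN 2467707 to the Gregorian calendar gives 1 April 2044 CE.

April 1, 2044 CE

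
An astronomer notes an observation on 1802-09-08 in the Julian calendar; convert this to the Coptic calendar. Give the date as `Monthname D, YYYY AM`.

The source date corresponds to 20 September 1802 in the Gregorian calendar (JDN 2379489).
That day falls on 11 Thout 1519 AM in the Coptic calendar.

Thout 11, 1519 AM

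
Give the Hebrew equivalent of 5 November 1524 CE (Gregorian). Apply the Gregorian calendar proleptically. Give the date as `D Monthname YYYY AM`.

29 Cheshvan 5285 AM

Both dates share Julian Day Number 2277998; in the Hebrew calendar that is 29 Cheshvan 5285 AM.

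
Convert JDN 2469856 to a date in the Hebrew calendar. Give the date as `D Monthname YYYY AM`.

26 Shevat 5810 AM

The Gregorian equivalent of JDN 2469856 is 18 February 2050.
In the Hebrew calendar that day is 26 Shevat 5810 AM.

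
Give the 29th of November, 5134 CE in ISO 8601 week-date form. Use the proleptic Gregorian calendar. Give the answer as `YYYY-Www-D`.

The weekday is Thursday (ISO weekday 4).
That Thursday belongs to ISO week 48 of ISO year 5134.

5134-W48-4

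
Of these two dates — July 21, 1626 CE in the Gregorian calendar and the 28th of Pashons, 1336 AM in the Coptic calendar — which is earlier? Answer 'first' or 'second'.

second

Converting both to JDN: 2315146 vs 2312906; the smaller is the second.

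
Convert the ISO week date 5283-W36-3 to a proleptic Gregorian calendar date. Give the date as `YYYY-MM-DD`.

ISO week 1 of 5283 is the week containing the first Thursday of 5283.
Week 36, day 3 (Wednesday) lands on 5283-09-08.

5283-09-08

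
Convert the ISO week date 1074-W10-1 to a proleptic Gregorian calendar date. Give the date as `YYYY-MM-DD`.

1074-03-02

ISO week 1 of 1074 is the week containing the first Thursday of 1074.
Week 10, day 1 (Monday) lands on 1074-03-02.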